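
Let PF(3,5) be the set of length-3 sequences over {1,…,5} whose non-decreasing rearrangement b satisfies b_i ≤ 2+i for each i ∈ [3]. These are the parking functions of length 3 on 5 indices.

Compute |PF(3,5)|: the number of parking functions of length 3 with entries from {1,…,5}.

Count = (5+1−3)·(5+1)^{3−1} = 3×36 = 108 [KW]
Example (1,4,5) → sorted (1,4,5): b_i ≤ 2+i ∀i, a PF.

108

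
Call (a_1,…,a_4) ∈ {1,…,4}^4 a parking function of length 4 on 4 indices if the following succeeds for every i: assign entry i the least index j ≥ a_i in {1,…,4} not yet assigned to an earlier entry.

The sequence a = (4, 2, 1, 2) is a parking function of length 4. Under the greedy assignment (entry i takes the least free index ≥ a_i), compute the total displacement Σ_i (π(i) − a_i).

1

Σπ = 4·5/2 = 10 (π permutes [4]); Σa = 4+2+1+2 = 9; disp = 10−9 = 1.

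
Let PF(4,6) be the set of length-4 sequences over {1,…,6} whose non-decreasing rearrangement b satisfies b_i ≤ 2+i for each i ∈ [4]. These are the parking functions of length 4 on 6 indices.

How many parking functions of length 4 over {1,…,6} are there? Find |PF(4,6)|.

|PF| = (6−4+1)·(6+1)^(4−1) = 3·343 = 1029 [KW]
E.g. (1,1,4,4) → sorted (1,1,4,4): b_i ≤ 2+i ∀i, a PF.

1029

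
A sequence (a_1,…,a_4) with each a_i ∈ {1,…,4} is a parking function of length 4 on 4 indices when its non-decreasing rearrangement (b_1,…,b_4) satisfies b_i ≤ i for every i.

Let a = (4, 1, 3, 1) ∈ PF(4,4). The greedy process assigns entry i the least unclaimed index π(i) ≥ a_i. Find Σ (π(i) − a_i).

1

Σπ(i) = 1+…+4 = 10; Σa = 4+1+3+1 = 9; disp = 10−9 = 1.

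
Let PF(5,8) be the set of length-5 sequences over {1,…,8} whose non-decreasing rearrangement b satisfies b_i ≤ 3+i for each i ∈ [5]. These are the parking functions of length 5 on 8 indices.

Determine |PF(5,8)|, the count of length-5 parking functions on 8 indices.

|PF| = (9−5)·9^(5−1) = 4·6561 = 26244
One tuple (2,6,3,4,5) → sorted (2,3,4,5,6): b_i ≤ 3+i ∀i, a PF.

26244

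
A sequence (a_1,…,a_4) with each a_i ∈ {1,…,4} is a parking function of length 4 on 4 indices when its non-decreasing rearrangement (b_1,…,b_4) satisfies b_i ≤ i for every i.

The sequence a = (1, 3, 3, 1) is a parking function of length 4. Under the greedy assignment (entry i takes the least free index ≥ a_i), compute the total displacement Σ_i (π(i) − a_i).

Σπ = 4·5/2 = 10 (π permutes [4]); Σa = 1+3+3+1 = 8; disp = 10−8 = 2.

2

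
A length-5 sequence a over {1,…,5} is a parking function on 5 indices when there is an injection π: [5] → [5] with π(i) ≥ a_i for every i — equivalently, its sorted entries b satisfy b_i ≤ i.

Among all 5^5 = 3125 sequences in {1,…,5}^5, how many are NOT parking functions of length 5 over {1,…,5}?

Count = (6−5)·6^(5−1) = 1×1296 = 1296 (Pollak)
One tuple (3,5,5,4,5) → sorted (3,4,5,5,5): b_1=3>1, not a PF.
So 3125 − 1296 = 1829 fail.

1829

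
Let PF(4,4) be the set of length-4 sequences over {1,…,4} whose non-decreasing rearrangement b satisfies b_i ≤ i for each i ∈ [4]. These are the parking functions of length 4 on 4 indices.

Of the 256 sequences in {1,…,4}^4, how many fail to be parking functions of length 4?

131

|PF| = (4−4+1)·(4+1)^(4−1) = 1 · 125 = 125 (Konheim–Weiss)
One tuple (2,4,4,4) → sorted (2,4,4,4): b_1=2>1, not a PF.
Total 256; non-PF = 256−125 = 131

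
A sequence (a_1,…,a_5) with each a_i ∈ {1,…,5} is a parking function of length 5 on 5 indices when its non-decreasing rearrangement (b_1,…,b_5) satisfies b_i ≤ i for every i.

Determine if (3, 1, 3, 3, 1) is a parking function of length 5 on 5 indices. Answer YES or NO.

YES

Order a: b = (1, 1, 3, 3, 3).
  b_1=1 ≤ 1
  b_2=1 ≤ 2
  b_3=3 ≤ 3
  b_4=3 ≤ 4
  b_5=3 ≤ 5
All bounds hold ⇒ YES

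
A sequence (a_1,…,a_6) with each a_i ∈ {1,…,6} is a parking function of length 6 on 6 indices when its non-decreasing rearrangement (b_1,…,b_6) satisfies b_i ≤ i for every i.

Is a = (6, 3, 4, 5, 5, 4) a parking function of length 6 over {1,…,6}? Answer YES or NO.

NO

Order a: b = (3, 4, 4, 5, 5, 6).
  b_1=3 > 1
  fails at i=1 ⇒ NO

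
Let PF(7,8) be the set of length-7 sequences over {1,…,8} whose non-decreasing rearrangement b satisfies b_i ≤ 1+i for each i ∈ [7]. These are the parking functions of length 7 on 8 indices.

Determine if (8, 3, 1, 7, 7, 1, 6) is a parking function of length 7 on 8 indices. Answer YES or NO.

NO

Rearranged: b = (1, 1, 3, 6, 7, 7, 8).
  b_1=1 ≤ 2
  b_2=1 ≤ 3
  b_3=3 ≤ 4
  b_4=6 > 5
  fails at i=4 ⇒ NO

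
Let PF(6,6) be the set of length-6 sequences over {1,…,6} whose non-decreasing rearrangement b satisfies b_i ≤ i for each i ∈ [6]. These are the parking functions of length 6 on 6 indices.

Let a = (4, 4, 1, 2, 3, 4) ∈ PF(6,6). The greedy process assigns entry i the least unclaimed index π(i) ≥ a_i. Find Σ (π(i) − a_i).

Σπ(i) = 1+…+6 = 21; Σa = 4+4+1+2+3+4 = 18; disp = 21−18 = 3.

3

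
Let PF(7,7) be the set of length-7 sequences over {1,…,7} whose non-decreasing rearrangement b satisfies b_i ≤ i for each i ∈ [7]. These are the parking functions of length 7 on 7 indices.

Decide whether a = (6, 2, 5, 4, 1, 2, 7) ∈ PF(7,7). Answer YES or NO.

YES

Rearranged: b = (1, 2, 2, 4, 5, 6, 7).
  b_1=1 ≤ 1
  b_2=2 ≤ 2
  b_3=2 ≤ 3
  b_4=4 ≤ 4
  b_5=5 ≤ 5
  b_6=6 ≤ 6
  b_7=7 ≤ 7
All bounds hold ⇒ YES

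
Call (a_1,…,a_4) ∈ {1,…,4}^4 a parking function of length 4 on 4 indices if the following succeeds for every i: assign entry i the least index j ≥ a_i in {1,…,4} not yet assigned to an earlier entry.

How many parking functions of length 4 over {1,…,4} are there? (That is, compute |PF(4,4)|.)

Count = (5−4)·5^(4−1) = 1 · 125 = 125 (Pollak)
E.g. (1,3,1,4) → sorted (1,1,3,4): b_i ≤ i ∀i, a PF.

125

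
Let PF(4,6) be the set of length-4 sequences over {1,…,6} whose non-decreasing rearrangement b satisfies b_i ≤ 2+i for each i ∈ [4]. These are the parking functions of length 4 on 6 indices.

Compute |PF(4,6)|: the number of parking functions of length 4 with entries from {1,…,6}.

1029

#PF = (7−4)·7^(4−1) = 3 · 343 = 1029
Example (6,4,2,1) → sorted (1,2,4,6): b_i ≤ 2+i ∀i, a PF.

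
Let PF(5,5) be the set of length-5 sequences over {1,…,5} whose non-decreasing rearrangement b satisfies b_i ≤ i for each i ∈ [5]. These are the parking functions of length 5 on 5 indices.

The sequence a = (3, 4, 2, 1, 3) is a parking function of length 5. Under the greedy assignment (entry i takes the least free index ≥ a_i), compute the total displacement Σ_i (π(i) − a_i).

2

Σπ = 5·6/2 = 15 (π permutes [5]); Σa = 3+4+2+1+3 = 13; disp = 15−13 = 2.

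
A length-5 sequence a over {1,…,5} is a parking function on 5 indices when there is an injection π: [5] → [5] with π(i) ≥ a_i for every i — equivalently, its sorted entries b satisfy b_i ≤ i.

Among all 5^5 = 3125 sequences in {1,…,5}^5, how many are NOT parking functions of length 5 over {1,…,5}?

Count = (5−5+1)·(5+1)^(5−1) = 1·1296 = 1296 (Pollak)
E.g. (5,5,3,4,3) → sorted (3,3,4,5,5): b_1=3>1, not a PF.
So 3125 − 1296 = 1829 fail.

1829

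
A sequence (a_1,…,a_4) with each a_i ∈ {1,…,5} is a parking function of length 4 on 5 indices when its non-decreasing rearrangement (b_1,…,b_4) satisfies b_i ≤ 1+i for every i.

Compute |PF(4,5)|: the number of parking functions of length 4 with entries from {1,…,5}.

432

|PF| = (6−4)·6^(4−1) = 2 · 216 = 432 (Pollak)
One tuple (5,2,3,3) → sorted (2,3,3,5): b_i ≤ 1+i ∀i, a PF.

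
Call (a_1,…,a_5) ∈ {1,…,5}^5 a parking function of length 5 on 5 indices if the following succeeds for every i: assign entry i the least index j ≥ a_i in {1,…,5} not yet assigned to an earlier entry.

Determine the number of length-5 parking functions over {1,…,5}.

1296

|PF(5,5)| = (5+1−5)·(5+1)^{5−1} = 1·1296 = 1296 (Konheim–Weiss)
Example (1,3,3,1,4) → sorted (1,1,3,3,4): b_i ≤ i ∀i, a PF.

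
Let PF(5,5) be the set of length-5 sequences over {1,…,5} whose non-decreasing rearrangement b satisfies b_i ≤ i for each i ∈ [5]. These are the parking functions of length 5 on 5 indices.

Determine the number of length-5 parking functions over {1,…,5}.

1296

#PF = (5+1−5)·(5+1)^{5−1} = 1·1296 = 1296 (Konheim–Weiss)
E.g. (4,2,1,2,4) → sorted (1,2,2,4,4): b_i ≤ i ∀i, a PF.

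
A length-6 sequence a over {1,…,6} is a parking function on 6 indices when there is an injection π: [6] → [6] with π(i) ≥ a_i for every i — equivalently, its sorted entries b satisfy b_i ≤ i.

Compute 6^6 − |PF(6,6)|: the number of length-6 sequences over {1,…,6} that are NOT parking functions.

29849

|PF| = (7−6)·7^(6−1) = 1×16807 = 16807 (Konheim–Weiss)
Check (6,5,1,6,5,4) → sorted (1,4,5,5,6,6): b_2=4>2, not a PF.
Total 46656; non-PF = 46656−16807 = 29849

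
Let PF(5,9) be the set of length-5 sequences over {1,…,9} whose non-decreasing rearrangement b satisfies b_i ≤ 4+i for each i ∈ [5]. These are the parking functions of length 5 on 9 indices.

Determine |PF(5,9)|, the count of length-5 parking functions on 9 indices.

50000

#PF = (9−5+1)·(9+1)^(5−1) = 5 · 10000 = 50000
Example (3,4,1,4,7) → sorted (1,3,4,4,7): b_i ≤ 4+i ∀i, a PF.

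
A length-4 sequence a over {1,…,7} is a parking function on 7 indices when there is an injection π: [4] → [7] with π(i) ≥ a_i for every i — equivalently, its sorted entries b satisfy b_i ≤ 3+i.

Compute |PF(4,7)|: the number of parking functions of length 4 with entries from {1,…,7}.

2048

|PF| = (8−4)·8^(4−1) = 4 · 512 = 2048 (Konheim–Weiss)
Example (4,6,4,5) → sorted (4,4,5,6): b_i ≤ 3+i ∀i, a PF.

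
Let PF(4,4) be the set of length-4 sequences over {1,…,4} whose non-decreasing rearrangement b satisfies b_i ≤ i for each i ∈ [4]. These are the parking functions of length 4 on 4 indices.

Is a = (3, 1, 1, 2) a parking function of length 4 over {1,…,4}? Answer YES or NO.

YES

Order a: b = (1, 1, 2, 3).
  b_1=1 ≤ 1
  b_2=1 ≤ 2
  b_3=2 ≤ 3
  b_4=3 ≤ 4
All bounds hold ⇒ YES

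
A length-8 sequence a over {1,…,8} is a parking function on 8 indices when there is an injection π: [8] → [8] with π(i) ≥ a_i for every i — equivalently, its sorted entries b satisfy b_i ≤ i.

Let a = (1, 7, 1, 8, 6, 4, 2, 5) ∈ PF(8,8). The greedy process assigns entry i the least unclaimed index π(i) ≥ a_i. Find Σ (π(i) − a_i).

2

Σπ = 36 ({1..8} each once); Σa = 1+7+1+8+6+4+2+5 = 34; disp = 36−34 = 2.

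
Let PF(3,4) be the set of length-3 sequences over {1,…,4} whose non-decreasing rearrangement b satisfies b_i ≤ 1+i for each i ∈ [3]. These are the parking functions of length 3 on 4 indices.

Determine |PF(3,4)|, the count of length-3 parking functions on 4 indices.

50

|PF| = (4−3+1)·(4+1)^(3−1) = 2×25 = 50 (Konheim–Weiss)
One tuple (1,1,2) → sorted (1,1,2): b_i ≤ 1+i ∀i, a PF.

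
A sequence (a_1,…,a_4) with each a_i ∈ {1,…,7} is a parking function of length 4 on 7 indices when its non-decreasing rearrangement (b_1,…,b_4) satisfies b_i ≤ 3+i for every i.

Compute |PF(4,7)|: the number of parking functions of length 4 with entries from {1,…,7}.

2048

|PF| = (8−4)·8^(4−1) = 4·512 = 2048
One tuple (2,1,4,5) → sorted (1,2,4,5): b_i ≤ 3+i ∀i, a PF.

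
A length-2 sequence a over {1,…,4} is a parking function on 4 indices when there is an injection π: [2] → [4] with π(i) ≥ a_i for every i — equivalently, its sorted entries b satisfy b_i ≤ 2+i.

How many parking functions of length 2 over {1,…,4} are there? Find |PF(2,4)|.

15

#PF = (5−2)·5^(2−1) = 3·5 = 15 (Pollak)
One tuple (3,2) → sorted (2,3): b_i ≤ 2+i ∀i, a PF.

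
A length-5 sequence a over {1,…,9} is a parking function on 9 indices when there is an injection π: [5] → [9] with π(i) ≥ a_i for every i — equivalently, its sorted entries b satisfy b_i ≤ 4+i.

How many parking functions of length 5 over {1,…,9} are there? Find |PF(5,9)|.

Count = (9−5+1)·(9+1)^(5−1) = 5×10000 = 50000 (Konheim–Weiss)
E.g. (6,3,9,7,8) → sorted (3,6,7,8,9): b_i ≤ 4+i ∀i, a PF.

50000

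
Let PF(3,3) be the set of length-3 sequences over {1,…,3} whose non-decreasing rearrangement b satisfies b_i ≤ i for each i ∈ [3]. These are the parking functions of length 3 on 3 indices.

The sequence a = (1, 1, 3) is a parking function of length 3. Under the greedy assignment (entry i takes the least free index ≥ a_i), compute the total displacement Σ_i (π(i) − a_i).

1

Σπ = 3·4/2 = 6 (π permutes [3]); Σa = 1+1+3 = 5; disp = 6−5 = 1.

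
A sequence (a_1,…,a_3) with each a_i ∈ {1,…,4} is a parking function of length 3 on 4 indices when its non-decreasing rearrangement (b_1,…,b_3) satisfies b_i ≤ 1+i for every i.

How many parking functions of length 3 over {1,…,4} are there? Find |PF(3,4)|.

50

|PF| = (4+1−3)·(4+1)^{3−1} = 2 · 25 = 50 (Pollak)
One tuple (1,3,3) → sorted (1,3,3): b_i ≤ 1+i ∀i, a PF.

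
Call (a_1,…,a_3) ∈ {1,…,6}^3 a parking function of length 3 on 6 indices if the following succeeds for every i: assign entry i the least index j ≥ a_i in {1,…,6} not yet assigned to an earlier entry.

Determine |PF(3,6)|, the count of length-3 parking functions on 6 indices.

196

|PF| = 4·7^2 = 4·49 = 196 (Pollak)
E.g. (5,2,3) → sorted (2,3,5): b_i ≤ 3+i ∀i, a PF.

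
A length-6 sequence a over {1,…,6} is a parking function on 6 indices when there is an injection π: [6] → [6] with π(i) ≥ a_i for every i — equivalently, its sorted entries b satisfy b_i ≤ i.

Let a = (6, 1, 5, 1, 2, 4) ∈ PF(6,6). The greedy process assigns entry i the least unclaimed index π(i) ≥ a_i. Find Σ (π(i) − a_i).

2

Σπ = 21 ({1..6} each once); Σa = 6+1+5+1+2+4 = 19; disp = 21−19 = 2.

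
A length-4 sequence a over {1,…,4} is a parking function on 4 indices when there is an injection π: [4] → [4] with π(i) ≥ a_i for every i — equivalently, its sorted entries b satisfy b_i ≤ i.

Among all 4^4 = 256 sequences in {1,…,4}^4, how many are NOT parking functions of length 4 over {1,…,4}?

|PF| = (4−4+1)·(4+1)^(4−1) = 1·125 = 125 (Pollak)
Check (2,2,4,4) → sorted (2,2,4,4): b_1=2>1, not a PF.
4^4 − 125 = 256 − 125 = 131

131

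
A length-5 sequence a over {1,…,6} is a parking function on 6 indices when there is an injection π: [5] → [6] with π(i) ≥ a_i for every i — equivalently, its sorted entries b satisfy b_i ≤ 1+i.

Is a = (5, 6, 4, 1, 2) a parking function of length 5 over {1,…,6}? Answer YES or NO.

YES

Sorted: b = (1, 2, 4, 5, 6).
  b_1=1 ≤ 2
  b_2=2 ≤ 3
  b_3=4 ≤ 4
  b_4=5 ≤ 5
  b_5=6 ≤ 6
All bounds hold ⇒ YES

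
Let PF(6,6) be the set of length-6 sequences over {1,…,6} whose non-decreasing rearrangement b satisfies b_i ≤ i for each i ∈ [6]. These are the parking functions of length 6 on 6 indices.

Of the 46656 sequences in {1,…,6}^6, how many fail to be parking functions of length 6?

29849

#PF = (6+1−6)·(6+1)^{6−1} = 1×16807 = 16807 (Konheim–Weiss)
Example (2,6,5,1,4,5) → sorted (1,2,4,5,5,6): b_3=4>3, not a PF.
Total 46656; non-PF = 46656−16807 = 29849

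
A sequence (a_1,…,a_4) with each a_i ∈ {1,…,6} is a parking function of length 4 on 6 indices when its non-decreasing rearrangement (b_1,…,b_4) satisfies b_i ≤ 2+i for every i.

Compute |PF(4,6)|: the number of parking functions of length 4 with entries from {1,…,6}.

|PF| = 3·7^3 = 3 · 343 = 1029 (Pollak)
Check (1,3,4,1) → sorted (1,1,3,4): b_i ≤ 2+i ∀i, a PF.

1029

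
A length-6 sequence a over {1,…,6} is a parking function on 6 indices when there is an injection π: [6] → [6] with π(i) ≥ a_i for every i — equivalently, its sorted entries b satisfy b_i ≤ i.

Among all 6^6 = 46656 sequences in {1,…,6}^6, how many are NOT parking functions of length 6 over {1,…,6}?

29849

|PF(6,6)| = (6−6+1)·(6+1)^(6−1) = 1 · 16807 = 16807 (Konheim–Weiss)
E.g. (3,4,6,6,6,5) → sorted (3,4,5,6,6,6): b_1=3>1, not a PF.
6^6 − 16807 = 46656 − 16807 = 29849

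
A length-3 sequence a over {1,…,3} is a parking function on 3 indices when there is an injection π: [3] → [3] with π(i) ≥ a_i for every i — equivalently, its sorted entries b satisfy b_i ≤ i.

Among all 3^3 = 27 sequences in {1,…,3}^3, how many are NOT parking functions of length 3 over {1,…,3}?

|PF(3,3)| = (4−3)·4^(3−1) = 1×16 = 16 [KW]
E.g. (3,2,2) → sorted (2,2,3): b_1=2>1, not a PF.
3^3 − 16 = 27 − 16 = 11

11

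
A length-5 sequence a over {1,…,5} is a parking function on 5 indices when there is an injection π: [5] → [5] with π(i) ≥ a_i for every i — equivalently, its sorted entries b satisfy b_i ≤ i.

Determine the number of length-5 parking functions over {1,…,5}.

|PF(5,5)| = (6−5)·6^(5−1) = 1 · 1296 = 1296
Check (4,1,4,1,2) → sorted (1,1,2,4,4): b_i ≤ i ∀i, a PF.

1296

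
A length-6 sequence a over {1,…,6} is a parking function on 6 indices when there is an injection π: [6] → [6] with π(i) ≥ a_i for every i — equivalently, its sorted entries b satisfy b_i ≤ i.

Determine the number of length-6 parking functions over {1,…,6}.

|PF| = (7−6)·7^(6−1) = 1·16807 = 16807 [KW]
E.g. (2,1,2,2,5,2) → sorted (1,2,2,2,2,5): b_i ≤ i ∀i, a PF.

16807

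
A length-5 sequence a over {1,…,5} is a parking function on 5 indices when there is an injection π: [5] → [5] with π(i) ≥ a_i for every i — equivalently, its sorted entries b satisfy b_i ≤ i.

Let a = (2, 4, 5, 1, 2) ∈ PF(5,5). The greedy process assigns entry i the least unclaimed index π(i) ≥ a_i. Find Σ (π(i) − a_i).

Σπ = 5·6/2 = 15 (π permutes [5]); Σa = 2+4+5+1+2 = 14; disp = 15−14 = 1.

1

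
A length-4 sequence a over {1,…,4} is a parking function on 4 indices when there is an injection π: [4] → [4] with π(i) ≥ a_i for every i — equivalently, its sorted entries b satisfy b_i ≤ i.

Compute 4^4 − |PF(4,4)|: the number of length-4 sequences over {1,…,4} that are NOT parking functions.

#PF = (4+1−4)·(4+1)^{4−1} = 1 · 125 = 125 (Konheim–Weiss)
One tuple (4,3,4,4) → sorted (3,4,4,4): b_1=3>1, not a PF.
Total 256; non-PF = 256−125 = 131

131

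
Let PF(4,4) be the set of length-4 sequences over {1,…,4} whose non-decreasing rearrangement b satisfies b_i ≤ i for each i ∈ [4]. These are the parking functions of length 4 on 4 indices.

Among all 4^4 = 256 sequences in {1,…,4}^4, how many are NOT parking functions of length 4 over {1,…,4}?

#PF = (4+1−4)·(4+1)^{4−1} = 1 · 125 = 125 (Pollak)
One tuple (1,4,4,3) → sorted (1,3,4,4): b_2=3>2, not a PF.
4^4 − 125 = 256 − 125 = 131

131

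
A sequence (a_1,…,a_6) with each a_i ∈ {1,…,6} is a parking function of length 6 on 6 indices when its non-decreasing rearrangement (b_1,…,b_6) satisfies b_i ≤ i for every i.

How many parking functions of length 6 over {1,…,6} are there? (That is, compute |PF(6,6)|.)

16807

Count = (7−6)·7^(6−1) = 1 · 16807 = 16807 (Konheim–Weiss)
Check (1,4,2,1,3,6) → sorted (1,1,2,3,4,6): b_i ≤ i ∀i, a PF.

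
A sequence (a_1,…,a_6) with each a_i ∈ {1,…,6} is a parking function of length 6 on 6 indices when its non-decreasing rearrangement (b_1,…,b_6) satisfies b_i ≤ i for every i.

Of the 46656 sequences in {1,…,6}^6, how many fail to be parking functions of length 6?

29849

|PF(6,6)| = (7−6)·7^(6−1) = 1·16807 = 16807
E.g. (3,3,6,3,3,4) → sorted (3,3,3,3,4,6): b_1=3>1, not a PF.
So 46656 − 16807 = 29849 fail.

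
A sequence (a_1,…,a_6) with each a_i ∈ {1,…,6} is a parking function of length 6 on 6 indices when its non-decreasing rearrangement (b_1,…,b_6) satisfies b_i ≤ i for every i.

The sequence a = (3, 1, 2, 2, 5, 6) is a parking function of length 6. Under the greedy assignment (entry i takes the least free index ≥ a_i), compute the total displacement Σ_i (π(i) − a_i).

2

Σπ = 6·7/2 = 21 (π permutes [6]); Σa = 3+1+2+2+5+6 = 19; disp = 21−19 = 2.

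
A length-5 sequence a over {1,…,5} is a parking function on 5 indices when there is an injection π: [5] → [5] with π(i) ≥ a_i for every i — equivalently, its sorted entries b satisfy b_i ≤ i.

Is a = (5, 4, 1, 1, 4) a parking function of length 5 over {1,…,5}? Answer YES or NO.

Order a: b = (1, 1, 4, 4, 5).
  b_1=1 ≤ 1
  b_2=1 ≤ 2
  b_3=4 > 3
  fails at i=3 ⇒ NO

NO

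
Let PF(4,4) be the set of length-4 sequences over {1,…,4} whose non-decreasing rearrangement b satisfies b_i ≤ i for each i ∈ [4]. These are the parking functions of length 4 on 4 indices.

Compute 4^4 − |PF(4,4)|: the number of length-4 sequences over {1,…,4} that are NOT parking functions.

Count = (4−4+1)·(4+1)^(4−1) = 1 · 125 = 125 (Pollak)
Check (4,4,2,2) → sorted (2,2,4,4): b_1=2>1, not a PF.
4^4 − 125 = 256 − 125 = 131

131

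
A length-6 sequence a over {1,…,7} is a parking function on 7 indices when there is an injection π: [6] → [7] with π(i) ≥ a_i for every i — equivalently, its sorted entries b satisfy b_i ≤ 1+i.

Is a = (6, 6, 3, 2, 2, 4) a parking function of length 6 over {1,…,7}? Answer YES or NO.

Sorted: b = (2, 2, 3, 4, 6, 6).
  b_1=2 ≤ 2
  b_2=2 ≤ 3
  b_3=3 ≤ 4
  b_4=4 ≤ 5
  b_5=6 ≤ 6
  b_6=6 ≤ 7
All bounds hold ⇒ YES

YES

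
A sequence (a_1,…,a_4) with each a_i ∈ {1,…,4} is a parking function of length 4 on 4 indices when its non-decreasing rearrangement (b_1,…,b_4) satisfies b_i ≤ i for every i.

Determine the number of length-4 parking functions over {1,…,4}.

125

|PF| = (4+1−4)·(4+1)^{4−1} = 1×125 = 125
One tuple (3,1,2,3) → sorted (1,2,3,3): b_i ≤ i ∀i, a PF.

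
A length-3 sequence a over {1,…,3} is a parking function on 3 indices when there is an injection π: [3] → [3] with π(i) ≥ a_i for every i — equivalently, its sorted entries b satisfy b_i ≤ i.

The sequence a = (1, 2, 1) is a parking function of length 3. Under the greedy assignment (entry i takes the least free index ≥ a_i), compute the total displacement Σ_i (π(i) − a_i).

2

Σπ = 6 ({1..3} each once); Σa = 1+2+1 = 4; disp = 6−4 = 2.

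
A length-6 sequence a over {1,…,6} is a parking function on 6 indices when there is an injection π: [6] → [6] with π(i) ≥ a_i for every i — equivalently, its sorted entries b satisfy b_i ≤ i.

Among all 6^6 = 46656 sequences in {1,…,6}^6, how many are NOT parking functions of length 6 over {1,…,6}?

29849

|PF| = 1·7^5 = 1×16807 = 16807 (Konheim–Weiss)
Example (2,6,1,2,6,6) → sorted (1,2,2,6,6,6): b_4=6>4, not a PF.
So 46656 − 16807 = 29849 fail.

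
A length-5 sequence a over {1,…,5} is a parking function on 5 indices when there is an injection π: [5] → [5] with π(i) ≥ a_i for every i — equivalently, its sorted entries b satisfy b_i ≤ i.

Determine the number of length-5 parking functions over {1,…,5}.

Count = (5−5+1)·(5+1)^(5−1) = 1·1296 = 1296 (Pollak)
Check (5,4,3,1,2) → sorted (1,2,3,4,5): b_i ≤ i ∀i, a PF.

1296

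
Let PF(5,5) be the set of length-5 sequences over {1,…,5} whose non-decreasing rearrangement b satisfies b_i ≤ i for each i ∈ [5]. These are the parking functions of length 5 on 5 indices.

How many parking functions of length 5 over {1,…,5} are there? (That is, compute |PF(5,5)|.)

1296

|PF| = (6−5)·6^(5−1) = 1 · 1296 = 1296 (Konheim–Weiss)
Check (1,1,3,2,2) → sorted (1,1,2,2,3): b_i ≤ i ∀i, a PF.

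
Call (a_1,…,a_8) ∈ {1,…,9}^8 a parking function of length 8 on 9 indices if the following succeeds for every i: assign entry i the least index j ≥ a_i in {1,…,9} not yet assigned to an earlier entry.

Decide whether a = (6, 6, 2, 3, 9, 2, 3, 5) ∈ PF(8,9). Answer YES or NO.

Rearranged: b = (2, 2, 3, 3, 5, 6, 6, 9).
  b_1=2 ≤ 2
  b_2=2 ≤ 3
  b_3=3 ≤ 4
  b_4=3 ≤ 5
  b_5=5 ≤ 6
  b_6=6 ≤ 7
  b_7=6 ≤ 8
  b_8=9 ≤ 9
All bounds hold ⇒ YES

YES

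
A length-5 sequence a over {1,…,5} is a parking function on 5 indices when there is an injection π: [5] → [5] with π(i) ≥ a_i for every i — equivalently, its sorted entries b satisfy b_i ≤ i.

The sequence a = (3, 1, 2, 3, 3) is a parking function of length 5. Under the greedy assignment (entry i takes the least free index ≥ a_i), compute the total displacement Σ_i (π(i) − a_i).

Σπ(i) = 1+…+5 = 15; Σa = 3+1+2+3+3 = 12; disp = 15−12 = 3.

3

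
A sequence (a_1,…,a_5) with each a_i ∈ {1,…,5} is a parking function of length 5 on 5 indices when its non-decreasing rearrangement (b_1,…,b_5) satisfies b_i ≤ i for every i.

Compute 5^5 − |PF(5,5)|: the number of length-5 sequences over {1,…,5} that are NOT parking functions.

1829

|PF| = 1·6^4 = 1 · 1296 = 1296
One tuple (5,4,5,4,5) → sorted (4,4,5,5,5): b_1=4>1, not a PF.
So 3125 − 1296 = 1829 fail.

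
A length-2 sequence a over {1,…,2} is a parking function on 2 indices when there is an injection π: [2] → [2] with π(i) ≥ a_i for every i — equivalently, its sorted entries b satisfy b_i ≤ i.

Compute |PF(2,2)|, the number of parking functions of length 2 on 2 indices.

3

|PF| = 1·3^1 = 1·3 = 3
E.g. (1,1) → sorted (1,1): b_i ≤ i ∀i, a PF.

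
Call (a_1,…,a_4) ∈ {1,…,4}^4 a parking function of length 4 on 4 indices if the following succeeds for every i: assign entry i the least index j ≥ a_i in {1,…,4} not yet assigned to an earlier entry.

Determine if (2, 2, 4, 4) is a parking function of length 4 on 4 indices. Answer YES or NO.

NO

Rearranged: b = (2, 2, 4, 4).
  b_1=2 > 1
  fails at i=1 ⇒ NO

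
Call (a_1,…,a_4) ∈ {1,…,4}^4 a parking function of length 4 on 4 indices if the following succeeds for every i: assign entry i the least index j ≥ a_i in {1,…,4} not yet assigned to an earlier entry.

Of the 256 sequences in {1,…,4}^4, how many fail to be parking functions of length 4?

#PF = 1·5^3 = 1 · 125 = 125
One tuple (4,4,4,2) → sorted (2,4,4,4): b_1=2>1, not a PF.
Total 256; non-PF = 256−125 = 131

131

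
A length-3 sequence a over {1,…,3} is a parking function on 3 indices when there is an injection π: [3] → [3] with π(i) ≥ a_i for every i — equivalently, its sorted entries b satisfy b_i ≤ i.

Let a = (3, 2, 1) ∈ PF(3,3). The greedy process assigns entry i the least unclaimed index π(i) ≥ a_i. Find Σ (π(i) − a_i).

Σπ = 6 ({1..3} each once); Σa = 3+2+1 = 6; disp = 6−6 = 0.

0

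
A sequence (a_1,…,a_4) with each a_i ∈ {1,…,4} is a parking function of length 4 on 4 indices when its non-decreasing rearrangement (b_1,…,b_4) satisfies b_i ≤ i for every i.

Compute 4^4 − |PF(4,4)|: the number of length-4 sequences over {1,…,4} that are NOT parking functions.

131

|PF(4,4)| = (4−4+1)·(4+1)^(4−1) = 1×125 = 125 [KW]
One tuple (4,4,2,1) → sorted (1,2,4,4): b_3=4>3, not a PF.
So 256 − 125 = 131 fail.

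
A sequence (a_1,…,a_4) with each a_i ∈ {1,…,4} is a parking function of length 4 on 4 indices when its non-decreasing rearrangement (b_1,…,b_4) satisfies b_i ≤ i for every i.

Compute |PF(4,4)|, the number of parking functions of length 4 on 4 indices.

125

#PF = 1·5^3 = 1·125 = 125 (Konheim–Weiss)
One tuple (1,3,1,4) → sorted (1,1,3,4): b_i ≤ i ∀i, a PF.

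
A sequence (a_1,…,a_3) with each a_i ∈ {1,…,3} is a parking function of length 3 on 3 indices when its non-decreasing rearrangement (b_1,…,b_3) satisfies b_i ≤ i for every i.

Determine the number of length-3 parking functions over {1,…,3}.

|PF| = (3−3+1)·(3+1)^(3−1) = 1 · 16 = 16 [KW]
E.g. (2,1,3) → sorted (1,2,3): b_i ≤ i ∀i, a PF.

16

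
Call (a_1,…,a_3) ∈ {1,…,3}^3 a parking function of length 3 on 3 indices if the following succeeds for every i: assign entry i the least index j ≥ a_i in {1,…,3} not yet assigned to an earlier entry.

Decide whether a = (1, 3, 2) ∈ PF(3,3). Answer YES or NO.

YES

Sorted: b = (1, 2, 3).
  b_1=1 ≤ 1
  b_2=2 ≤ 2
  b_3=3 ≤ 3
All bounds hold ⇒ YES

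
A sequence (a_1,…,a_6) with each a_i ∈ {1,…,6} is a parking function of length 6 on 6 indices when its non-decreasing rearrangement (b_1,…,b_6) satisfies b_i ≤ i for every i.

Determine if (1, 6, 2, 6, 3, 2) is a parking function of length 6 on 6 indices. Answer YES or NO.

NO

Order a: b = (1, 2, 2, 3, 6, 6).
  b_1=1 ≤ 1
  b_2=2 ≤ 2
  b_3=2 ≤ 3
  b_4=3 ≤ 4
  b_5=6 > 5
  fails at i=5 ⇒ NO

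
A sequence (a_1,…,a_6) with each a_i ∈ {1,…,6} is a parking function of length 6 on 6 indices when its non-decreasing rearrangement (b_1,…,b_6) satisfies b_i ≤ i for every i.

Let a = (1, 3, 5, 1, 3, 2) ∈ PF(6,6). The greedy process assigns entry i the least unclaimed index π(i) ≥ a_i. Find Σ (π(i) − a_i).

6

Σπ(i) = 1+…+6 = 21; Σa = 1+3+5+1+3+2 = 15; disp = 21−15 = 6.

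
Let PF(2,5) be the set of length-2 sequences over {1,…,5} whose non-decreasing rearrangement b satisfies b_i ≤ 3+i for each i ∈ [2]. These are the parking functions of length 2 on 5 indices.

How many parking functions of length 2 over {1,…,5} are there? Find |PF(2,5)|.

|PF| = (5+1−2)·(5+1)^{2−1} = 4·6 = 24 [KW]
Example (3,2) → sorted (2,3): b_i ≤ 3+i ∀i, a PF.

24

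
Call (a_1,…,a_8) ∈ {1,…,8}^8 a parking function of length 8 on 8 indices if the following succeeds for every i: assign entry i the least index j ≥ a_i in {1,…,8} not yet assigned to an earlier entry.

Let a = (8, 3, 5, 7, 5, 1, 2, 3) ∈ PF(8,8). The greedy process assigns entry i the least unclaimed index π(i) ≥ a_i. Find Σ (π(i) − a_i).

Σπ = 36 ({1..8} each once); Σa = 8+3+5+7+5+1+2+3 = 34; disp = 36−34 = 2.

2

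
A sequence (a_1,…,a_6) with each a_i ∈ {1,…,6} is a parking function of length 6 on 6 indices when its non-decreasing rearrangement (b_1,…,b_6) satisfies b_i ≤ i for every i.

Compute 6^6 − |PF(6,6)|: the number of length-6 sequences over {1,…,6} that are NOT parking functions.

29849

|PF(6,6)| = (6+1−6)·(6+1)^{6−1} = 1×16807 = 16807 [KW]
Example (6,5,6,6,4,5) → sorted (4,5,5,6,6,6): b_1=4>1, not a PF.
So 46656 − 16807 = 29849 fail.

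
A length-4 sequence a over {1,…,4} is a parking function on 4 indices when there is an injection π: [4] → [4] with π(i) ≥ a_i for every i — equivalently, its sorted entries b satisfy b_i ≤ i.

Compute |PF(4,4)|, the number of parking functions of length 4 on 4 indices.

125

|PF(4,4)| = (4−4+1)·(4+1)^(4−1) = 1·125 = 125
One tuple (1,3,2,4) → sorted (1,2,3,4): b_i ≤ i ∀i, a PF.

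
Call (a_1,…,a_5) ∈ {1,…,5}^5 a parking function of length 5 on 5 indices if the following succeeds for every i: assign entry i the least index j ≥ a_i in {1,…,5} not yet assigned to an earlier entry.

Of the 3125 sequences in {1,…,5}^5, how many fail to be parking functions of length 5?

1829

|PF| = (5−5+1)·(5+1)^(5−1) = 1·1296 = 1296 [KW]
Example (5,4,5,2,5) → sorted (2,4,5,5,5): b_1=2>1, not a PF.
5^5 − 1296 = 3125 − 1296 = 1829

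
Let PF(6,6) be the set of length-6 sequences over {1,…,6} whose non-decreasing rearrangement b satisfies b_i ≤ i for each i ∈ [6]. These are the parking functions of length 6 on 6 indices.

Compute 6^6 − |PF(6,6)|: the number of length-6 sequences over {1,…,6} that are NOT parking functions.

|PF(6,6)| = 1·7^5 = 1 · 16807 = 16807 [KW]
Example (6,6,5,5,6,6) → sorted (5,5,6,6,6,6): b_1=5>1, not a PF.
6^6 − 16807 = 46656 − 16807 = 29849

29849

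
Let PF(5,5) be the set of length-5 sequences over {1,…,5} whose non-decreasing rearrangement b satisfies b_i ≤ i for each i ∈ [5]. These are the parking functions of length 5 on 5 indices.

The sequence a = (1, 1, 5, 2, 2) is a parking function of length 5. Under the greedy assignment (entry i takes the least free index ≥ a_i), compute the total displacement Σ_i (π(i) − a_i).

4

Σπ = 5·6/2 = 15 (π permutes [5]); Σa = 1+1+5+2+2 = 11; disp = 15−11 = 4.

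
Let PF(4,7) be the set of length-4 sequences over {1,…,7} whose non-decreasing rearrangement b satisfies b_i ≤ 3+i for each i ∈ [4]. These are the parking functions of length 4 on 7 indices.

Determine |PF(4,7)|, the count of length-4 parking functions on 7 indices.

2048

Count = 4·8^3 = 4·512 = 2048 [KW]
Example (4,7,2,4) → sorted (2,4,4,7): b_i ≤ 3+i ∀i, a PF.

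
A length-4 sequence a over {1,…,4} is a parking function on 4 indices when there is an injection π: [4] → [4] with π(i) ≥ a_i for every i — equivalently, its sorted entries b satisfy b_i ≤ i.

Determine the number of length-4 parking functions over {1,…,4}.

Count = (4+1−4)·(4+1)^{4−1} = 1·125 = 125 [KW]
E.g. (1,1,3,3) → sorted (1,1,3,3): b_i ≤ i ∀i, a PF.

125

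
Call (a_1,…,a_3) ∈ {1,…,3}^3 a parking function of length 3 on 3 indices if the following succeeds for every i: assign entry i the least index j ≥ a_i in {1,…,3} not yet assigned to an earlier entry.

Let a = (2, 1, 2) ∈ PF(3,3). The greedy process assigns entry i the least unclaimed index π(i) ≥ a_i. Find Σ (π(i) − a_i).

1

Σπ = 6 ({1..3} each once); Σa = 2+1+2 = 5; disp = 6−5 = 1.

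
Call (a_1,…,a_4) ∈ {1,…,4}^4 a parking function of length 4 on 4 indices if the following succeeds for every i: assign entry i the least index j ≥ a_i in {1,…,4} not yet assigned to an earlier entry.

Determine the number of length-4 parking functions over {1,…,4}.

125

|PF| = 1·5^3 = 1 · 125 = 125 [KW]
E.g. (2,4,1,1) → sorted (1,1,2,4): b_i ≤ i ∀i, a PF.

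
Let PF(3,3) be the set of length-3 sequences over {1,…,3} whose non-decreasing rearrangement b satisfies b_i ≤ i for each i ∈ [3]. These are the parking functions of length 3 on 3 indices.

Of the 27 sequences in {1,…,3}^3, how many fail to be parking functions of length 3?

11

Count = (4−3)·4^(3−1) = 1·16 = 16 [KW]
E.g. (1,3,3) → sorted (1,3,3): b_2=3>2, not a PF.
So 27 − 16 = 11 fail.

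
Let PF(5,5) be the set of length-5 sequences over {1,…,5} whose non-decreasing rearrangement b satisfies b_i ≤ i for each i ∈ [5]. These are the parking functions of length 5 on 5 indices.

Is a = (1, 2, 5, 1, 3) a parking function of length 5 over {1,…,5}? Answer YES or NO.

Rearranged: b = (1, 1, 2, 3, 5).
  b_1=1 ≤ 1
  b_2=1 ≤ 2
  b_3=2 ≤ 3
  b_4=3 ≤ 4
  b_5=5 ≤ 5
All bounds hold ⇒ YES

YES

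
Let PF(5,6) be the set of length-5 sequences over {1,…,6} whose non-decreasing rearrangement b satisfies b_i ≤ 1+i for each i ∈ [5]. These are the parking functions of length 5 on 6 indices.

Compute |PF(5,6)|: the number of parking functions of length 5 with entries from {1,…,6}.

|PF| = 2·7^4 = 2×2401 = 4802 (Pollak)
E.g. (4,6,2,3,1) → sorted (1,2,3,4,6): b_i ≤ 1+i ∀i, a PF.

4802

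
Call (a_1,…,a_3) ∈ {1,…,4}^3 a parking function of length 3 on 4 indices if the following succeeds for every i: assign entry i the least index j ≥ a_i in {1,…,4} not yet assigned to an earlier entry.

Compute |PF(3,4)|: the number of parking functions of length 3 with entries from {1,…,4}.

#PF = (5−3)·5^(3−1) = 2×25 = 50 (Pollak)
One tuple (3,3,1) → sorted (1,3,3): b_i ≤ 1+i ∀i, a PF.

50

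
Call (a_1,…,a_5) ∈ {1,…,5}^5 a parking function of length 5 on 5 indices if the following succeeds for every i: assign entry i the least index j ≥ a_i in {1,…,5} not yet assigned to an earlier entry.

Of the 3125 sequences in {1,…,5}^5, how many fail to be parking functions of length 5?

|PF(5,5)| = 1·6^4 = 1 · 1296 = 1296
Example (4,2,5,5,4) → sorted (2,4,4,5,5): b_1=2>1, not a PF.
So 3125 − 1296 = 1829 fail.

1829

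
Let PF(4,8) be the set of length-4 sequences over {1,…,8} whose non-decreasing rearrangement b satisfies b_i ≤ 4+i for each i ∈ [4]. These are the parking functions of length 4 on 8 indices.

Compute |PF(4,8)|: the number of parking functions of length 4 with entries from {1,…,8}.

3645

|PF(4,8)| = (8+1−4)·(8+1)^{4−1} = 5·729 = 3645 [KW]
E.g. (1,2,7,5) → sorted (1,2,5,7): b_i ≤ 4+i ∀i, a PF.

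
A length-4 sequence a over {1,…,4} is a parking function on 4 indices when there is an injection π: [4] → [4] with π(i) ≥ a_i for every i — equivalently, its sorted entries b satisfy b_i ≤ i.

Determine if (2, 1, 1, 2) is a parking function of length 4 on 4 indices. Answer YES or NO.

Order a: b = (1, 1, 2, 2).
  b_1=1 ≤ 1
  b_2=1 ≤ 2
  b_3=2 ≤ 3
  b_4=2 ≤ 4
All bounds hold ⇒ YES

YES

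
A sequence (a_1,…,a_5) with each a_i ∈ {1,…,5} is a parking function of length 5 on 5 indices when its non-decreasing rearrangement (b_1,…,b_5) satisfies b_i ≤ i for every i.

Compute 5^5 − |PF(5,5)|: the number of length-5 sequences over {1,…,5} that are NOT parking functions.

1829

#PF = (5+1−5)·(5+1)^{5−1} = 1·1296 = 1296 (Pollak)
Check (3,1,3,5,3) → sorted (1,3,3,3,5): b_2=3>2, not a PF.
Total 3125; non-PF = 3125−1296 = 1829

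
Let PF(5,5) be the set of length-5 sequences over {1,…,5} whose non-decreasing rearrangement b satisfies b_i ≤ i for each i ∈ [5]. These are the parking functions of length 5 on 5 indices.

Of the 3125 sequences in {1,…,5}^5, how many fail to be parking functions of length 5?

1829

|PF| = 1·6^4 = 1 · 1296 = 1296
Example (5,2,5,3,3) → sorted (2,3,3,5,5): b_1=2>1, not a PF.
Total 3125; non-PF = 3125−1296 = 1829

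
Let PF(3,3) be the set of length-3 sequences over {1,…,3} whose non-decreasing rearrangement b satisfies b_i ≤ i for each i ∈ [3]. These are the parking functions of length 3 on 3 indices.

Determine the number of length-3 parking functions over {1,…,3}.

16

Count = (3+1−3)·(3+1)^{3−1} = 1·16 = 16 [KW]
Example (2,3,1) → sorted (1,2,3): b_i ≤ i ∀i, a PF.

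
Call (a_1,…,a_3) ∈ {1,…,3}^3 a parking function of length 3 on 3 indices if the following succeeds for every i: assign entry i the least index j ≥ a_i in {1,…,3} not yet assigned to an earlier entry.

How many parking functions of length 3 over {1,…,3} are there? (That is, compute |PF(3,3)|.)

Count = 1·4^2 = 1×16 = 16 [KW]
One tuple (2,1,3) → sorted (1,2,3): b_i ≤ i ∀i, a PF.

16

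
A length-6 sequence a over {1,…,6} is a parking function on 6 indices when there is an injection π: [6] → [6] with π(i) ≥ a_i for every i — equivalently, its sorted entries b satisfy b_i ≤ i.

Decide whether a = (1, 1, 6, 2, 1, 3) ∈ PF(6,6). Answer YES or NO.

Sorted: b = (1, 1, 1, 2, 3, 6).
  b_1=1 ≤ 1
  b_2=1 ≤ 2
  b_3=1 ≤ 3
  b_4=2 ≤ 4
  b_5=3 ≤ 5
  b_6=6 ≤ 6
All bounds hold ⇒ YES

YES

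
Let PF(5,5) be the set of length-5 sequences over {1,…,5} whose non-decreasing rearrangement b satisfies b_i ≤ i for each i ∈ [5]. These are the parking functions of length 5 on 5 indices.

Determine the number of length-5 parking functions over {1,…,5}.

1296

#PF = 1·6^4 = 1·1296 = 1296 (Pollak)
Check (1,3,4,3,2) → sorted (1,2,3,3,4): b_i ≤ i ∀i, a PF.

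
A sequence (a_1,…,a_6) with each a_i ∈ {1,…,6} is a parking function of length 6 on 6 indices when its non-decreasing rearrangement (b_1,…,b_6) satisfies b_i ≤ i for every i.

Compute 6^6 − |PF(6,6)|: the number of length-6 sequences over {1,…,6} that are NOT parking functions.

29849

|PF(6,6)| = 1·7^5 = 1 · 16807 = 16807 (Konheim–Weiss)
Check (5,6,3,2,4,6) → sorted (2,3,4,5,6,6): b_1=2>1, not a PF.
6^6 − 16807 = 46656 − 16807 = 29849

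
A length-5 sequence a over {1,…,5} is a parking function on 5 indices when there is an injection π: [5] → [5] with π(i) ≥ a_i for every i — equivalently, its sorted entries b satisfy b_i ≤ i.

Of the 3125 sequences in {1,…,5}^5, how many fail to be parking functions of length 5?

1829

Count = (5+1−5)·(5+1)^{5−1} = 1×1296 = 1296 (Pollak)
Check (5,4,2,4,5) → sorted (2,4,4,5,5): b_1=2>1, not a PF.
5^5 − 1296 = 3125 − 1296 = 1829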